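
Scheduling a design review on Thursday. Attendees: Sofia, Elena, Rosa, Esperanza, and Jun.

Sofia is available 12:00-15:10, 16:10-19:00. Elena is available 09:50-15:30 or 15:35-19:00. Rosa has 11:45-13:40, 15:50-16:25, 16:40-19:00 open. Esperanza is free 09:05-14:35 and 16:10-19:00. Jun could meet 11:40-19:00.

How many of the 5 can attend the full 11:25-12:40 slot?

2

Elena and Esperanza can make the full 11:25-12:40 slot — that's 2.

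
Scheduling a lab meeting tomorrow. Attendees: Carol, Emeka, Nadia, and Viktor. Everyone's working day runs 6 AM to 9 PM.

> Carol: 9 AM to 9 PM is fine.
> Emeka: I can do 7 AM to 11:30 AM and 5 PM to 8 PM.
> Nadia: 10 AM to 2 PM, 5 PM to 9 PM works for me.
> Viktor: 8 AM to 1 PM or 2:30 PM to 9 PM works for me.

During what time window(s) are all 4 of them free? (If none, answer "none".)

10:00-11:30, 17:00-20:00

Carol ∩ Emeka: 09:00-11:30, 17:00-20:00.
Carol ∩ Emeka ∩ Nadia: 10:00-11:30, 17:00-20:00.
Carol ∩ Emeka ∩ Nadia ∩ Viktor: 10:00-11:30, 17:00-20:00.
Those are the intersection windows.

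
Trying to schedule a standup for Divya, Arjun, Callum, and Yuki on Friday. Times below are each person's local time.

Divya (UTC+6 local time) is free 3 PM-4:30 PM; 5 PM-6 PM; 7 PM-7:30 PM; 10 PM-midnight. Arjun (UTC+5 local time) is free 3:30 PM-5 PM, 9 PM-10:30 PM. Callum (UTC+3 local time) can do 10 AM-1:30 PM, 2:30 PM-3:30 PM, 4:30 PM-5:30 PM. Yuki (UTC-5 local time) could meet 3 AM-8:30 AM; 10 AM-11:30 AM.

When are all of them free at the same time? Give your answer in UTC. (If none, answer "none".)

11:30-12:00

Divya in UTC: 09:00-10:30, 11:00-12:00, 13:00-13:30, 16:00-18:00 (subtract 6h to convert from UTC+6).
Arjun in UTC: 10:30-12:00, 16:00-17:30 (subtract 5h to convert from UTC+5).
Callum in UTC: 07:00-10:30, 11:30-12:30, 13:30-14:30 (subtract 3h to convert from UTC+3).
Yuki in UTC: 08:00-13:30, 15:00-16:30 (add 5h to convert from UTC-5).
Divya ∩ Arjun: 11:00-12:00, 16:00-17:30.
Divya ∩ Arjun ∩ Callum: 11:30-12:00.
Divya ∩ Arjun ∩ Callum ∩ Yuki: 11:30-12:00.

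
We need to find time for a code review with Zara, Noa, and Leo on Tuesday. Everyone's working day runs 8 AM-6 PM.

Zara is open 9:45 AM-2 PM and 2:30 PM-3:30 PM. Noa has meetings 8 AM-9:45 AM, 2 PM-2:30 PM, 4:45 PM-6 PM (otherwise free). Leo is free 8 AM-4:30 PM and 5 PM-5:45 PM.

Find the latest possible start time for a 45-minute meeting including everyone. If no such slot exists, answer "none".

Zara free: 09:45-14:00, 14:30-15:30.
Noa free: 09:45-14:00, 14:30-16:45 (invert busy blocks within the working day).
Leo free: 08:00-16:30, 17:00-17:45.
Zara ∩ Noa: 09:45-14:00, 14:30-15:30.
Zara ∩ Noa ∩ Leo: 09:45-14:00, 14:30-15:30.
The last common window of at least 45 minutes is 14:30-15:30; a 45-minute meeting can start as late as 14:45 and still end by 15:30.

14:45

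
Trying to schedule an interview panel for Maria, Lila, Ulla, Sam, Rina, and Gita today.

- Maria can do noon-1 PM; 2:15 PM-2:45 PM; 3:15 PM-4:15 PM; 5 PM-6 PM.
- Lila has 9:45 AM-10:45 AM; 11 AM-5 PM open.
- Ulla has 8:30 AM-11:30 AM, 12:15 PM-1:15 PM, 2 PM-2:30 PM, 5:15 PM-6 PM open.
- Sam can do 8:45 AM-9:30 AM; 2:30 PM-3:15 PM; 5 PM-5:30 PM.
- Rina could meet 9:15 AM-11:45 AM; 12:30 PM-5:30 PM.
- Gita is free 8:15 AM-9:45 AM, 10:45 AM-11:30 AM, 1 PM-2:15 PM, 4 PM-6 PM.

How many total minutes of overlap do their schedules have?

0

Maria ∩ Lila: 12:00-13:00, 14:15-14:45, 15:15-16:15.
Maria ∩ Lila ∩ Ulla: 12:15-13:00, 14:15-14:30.
Maria ∩ Lila ∩ Ulla ∩ Sam: ∅.
Maria ∩ Lila ∩ Ulla ∩ Sam ∩ Rina: ∅.
Maria ∩ Lila ∩ Ulla ∩ Sam ∩ Rina ∩ Gita: ∅.
There is no time when everyone is free.
There is no common window, so the total is 0 minutes.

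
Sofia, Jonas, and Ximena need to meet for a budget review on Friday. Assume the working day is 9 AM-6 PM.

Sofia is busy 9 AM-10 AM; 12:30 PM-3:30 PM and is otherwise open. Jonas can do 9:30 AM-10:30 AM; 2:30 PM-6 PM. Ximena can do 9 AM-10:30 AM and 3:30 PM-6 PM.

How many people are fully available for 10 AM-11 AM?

1

Sofia free: 10:00-12:30, 15:30-18:00 (invert busy blocks within the working day).
Jonas free: 09:30-10:30, 14:30-18:00.
Ximena free: 09:00-10:30, 15:30-18:00.
Sofia can make the full 10:00-11:00 slot — that's 1.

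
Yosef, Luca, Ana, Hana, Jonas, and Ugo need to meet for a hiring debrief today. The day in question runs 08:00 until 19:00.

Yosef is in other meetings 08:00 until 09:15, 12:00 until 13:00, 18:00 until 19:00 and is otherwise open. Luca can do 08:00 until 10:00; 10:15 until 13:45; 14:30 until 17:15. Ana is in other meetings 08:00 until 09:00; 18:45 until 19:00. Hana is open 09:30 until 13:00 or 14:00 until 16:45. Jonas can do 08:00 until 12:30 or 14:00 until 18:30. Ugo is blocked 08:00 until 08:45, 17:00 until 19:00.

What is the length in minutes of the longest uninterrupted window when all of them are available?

135

Yosef free: 09:15-12:00, 13:00-18:00 (invert busy blocks within the working day).
Luca free: 08:00-10:00, 10:15-13:45, 14:30-17:15.
Ana free: 09:00-18:45 (invert busy blocks within the working day).
Hana free: 09:30-13:00, 14:00-16:45.
Jonas free: 08:00-12:30, 14:00-18:30.
Ugo free: 08:45-17:00 (invert busy blocks within the working day).
Yosef ∩ Luca: 09:15-10:00, 10:15-12:00, 13:00-13:45, 14:30-17:15.
Yosef ∩ Luca ∩ Ana: 09:15-10:00, 10:15-12:00, 13:00-13:45, 14:30-17:15.
Yosef ∩ Luca ∩ Ana ∩ Hana: 09:30-10:00, 10:15-12:00, 14:30-16:45.
Yosef ∩ Luca ∩ Ana ∩ Hana ∩ Jonas: 09:30-10:00, 10:15-12:00, 14:30-16:45.
Yosef ∩ Luca ∩ Ana ∩ Hana ∩ Jonas ∩ Ugo: 09:30-10:00, 10:15-12:00, 14:30-16:45.
So the common availability across everyone is 09:30-10:00, 10:15-12:00, 14:30-16:45.
The longest is 14:30-16:45 at 135 minutes.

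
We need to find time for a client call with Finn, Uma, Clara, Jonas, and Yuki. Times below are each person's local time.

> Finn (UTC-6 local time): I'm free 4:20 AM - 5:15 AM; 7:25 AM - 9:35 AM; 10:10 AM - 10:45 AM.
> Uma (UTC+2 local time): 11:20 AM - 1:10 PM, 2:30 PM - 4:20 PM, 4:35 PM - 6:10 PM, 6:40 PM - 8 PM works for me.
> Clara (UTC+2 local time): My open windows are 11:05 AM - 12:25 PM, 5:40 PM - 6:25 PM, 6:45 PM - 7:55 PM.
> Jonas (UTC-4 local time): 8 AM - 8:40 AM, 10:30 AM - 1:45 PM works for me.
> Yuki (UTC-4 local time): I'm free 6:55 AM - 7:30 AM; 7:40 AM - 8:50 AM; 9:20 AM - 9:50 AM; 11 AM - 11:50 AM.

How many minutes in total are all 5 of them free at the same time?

0

Finn in UTC: 10:20-11:15, 13:25-15:35, 16:10-16:45 (add 6h to convert from UTC-6).
Uma in UTC: 09:20-11:10, 12:30-14:20, 14:35-16:10, 16:40-18:00 (subtract 2h to convert from UTC+2).
Clara in UTC: 09:05-10:25, 15:40-16:25, 16:45-17:55 (subtract 2h to convert from UTC+2).
Jonas in UTC: 12:00-12:40, 14:30-17:45 (add 4h to convert from UTC-4).
Yuki in UTC: 10:55-11:30, 11:40-12:50, 13:20-13:50, 15:00-15:50 (add 4h to convert from UTC-4).
Finn ∩ Uma: 10:20-11:10, 13:25-14:20, 14:35-15:35, 16:40-16:45.
Finn ∩ Uma ∩ Clara: 10:20-10:25.
Finn ∩ Uma ∩ Clara ∩ Jonas: ∅.
Finn ∩ Uma ∩ Clara ∩ Jonas ∩ Yuki: ∅.
There is no time when everyone is free.
There is no common window, so the total is 0 minutes.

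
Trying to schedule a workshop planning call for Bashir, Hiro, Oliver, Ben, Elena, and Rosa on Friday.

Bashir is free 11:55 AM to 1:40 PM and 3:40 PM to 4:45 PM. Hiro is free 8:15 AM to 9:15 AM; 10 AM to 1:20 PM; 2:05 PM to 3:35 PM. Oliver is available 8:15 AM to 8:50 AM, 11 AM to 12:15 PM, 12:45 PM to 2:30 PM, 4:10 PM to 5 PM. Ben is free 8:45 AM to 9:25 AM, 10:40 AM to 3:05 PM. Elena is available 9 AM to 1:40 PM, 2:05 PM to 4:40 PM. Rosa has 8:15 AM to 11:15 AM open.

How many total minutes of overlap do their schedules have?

Bashir ∩ Hiro: 11:55-13:20.
Bashir ∩ Hiro ∩ Oliver: 11:55-12:15, 12:45-13:20.
Bashir ∩ Hiro ∩ Oliver ∩ Ben: 11:55-12:15, 12:45-13:20.
Bashir ∩ Hiro ∩ Oliver ∩ Ben ∩ Elena: 11:55-12:15, 12:45-13:20.
Bashir ∩ Hiro ∩ Oliver ∩ Ben ∩ Elena ∩ Rosa: ∅.
There is no time when everyone is free.
There is no common window, so the total is 0 minutes.

0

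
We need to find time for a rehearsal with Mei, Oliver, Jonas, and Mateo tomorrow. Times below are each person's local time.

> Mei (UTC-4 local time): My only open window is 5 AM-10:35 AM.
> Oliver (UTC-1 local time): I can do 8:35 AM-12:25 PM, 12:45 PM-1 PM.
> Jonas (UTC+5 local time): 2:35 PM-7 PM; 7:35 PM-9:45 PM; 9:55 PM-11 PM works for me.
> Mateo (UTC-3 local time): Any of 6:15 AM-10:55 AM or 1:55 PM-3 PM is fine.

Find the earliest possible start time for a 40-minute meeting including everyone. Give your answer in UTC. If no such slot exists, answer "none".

09:35

Mei in UTC: 09:00-14:35 (add 4h to convert from UTC-4).
Oliver in UTC: 09:35-13:25, 13:45-14:00 (add 1h to convert from UTC-1).
Jonas in UTC: 09:35-14:00, 14:35-16:45, 16:55-18:00 (subtract 5h to convert from UTC+5).
Mateo in UTC: 09:15-13:55, 16:55-18:00 (add 3h to convert from UTC-3).
Mei ∩ Oliver: 09:35-13:25, 13:45-14:00.
Mei ∩ Oliver ∩ Jonas: 09:35-13:25, 13:45-14:00.
Mei ∩ Oliver ∩ Jonas ∩ Mateo: 09:35-13:25, 13:45-13:55.
Those are the intersection windows.
The first common window of at least 40 minutes is 09:35-13:25, so the earliest start is 09:35.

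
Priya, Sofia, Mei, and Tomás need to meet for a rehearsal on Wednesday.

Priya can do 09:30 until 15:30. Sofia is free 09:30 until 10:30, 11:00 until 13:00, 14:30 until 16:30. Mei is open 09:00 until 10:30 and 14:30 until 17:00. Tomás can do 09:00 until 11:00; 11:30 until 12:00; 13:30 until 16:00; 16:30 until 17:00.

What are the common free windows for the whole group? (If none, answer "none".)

09:30-10:30, 14:30-15:30

Priya ∩ Sofia: 09:30-10:30, 11:00-13:00, 14:30-15:30.
Priya ∩ Sofia ∩ Mei: 09:30-10:30, 14:30-15:30.
Priya ∩ Sofia ∩ Mei ∩ Tomás: 09:30-10:30, 14:30-15:30.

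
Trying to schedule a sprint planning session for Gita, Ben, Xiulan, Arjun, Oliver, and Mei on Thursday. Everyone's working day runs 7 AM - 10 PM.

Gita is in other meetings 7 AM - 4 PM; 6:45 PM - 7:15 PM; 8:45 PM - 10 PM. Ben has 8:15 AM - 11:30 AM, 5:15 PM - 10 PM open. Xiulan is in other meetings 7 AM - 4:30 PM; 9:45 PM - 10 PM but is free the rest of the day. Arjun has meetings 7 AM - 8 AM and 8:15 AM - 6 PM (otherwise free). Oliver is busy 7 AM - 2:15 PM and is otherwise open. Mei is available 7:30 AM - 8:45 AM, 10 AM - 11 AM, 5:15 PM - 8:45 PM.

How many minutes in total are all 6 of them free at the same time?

135

Gita free: 16:00-18:45, 19:15-20:45 (invert busy blocks within the working day).
Ben free: 08:15-11:30, 17:15-22:00.
Xiulan free: 16:30-21:45 (invert busy blocks within the working day).
Arjun free: 08:00-08:15, 18:00-22:00 (invert busy blocks within the working day).
Oliver free: 14:15-22:00 (invert busy blocks within the working day).
Mei free: 07:30-08:45, 10:00-11:00, 17:15-20:45.
Gita ∩ Ben: 17:15-18:45, 19:15-20:45.
Gita ∩ Ben ∩ Xiulan: 17:15-18:45, 19:15-20:45.
Gita ∩ Ben ∩ Xiulan ∩ Arjun: 18:00-18:45, 19:15-20:45.
Gita ∩ Ben ∩ Xiulan ∩ Arjun ∩ Oliver: 18:00-18:45, 19:15-20:45.
Gita ∩ Ben ∩ Xiulan ∩ Arjun ∩ Oliver ∩ Mei: 18:00-18:45, 19:15-20:45.
Summing the common windows: 45 + 90 = 135 minutes.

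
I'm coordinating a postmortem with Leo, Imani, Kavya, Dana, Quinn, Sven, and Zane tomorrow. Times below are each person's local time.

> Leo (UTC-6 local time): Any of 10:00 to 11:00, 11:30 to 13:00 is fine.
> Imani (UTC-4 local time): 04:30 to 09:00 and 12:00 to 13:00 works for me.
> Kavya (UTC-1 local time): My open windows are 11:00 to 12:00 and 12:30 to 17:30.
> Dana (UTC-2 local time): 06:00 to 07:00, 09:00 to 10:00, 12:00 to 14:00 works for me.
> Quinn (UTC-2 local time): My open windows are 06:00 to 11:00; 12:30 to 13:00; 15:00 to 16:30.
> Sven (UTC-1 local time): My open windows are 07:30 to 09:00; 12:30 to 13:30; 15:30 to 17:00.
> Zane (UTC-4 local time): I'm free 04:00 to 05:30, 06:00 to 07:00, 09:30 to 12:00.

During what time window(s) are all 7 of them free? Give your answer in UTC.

none

Leo in UTC: 16:00-17:00, 17:30-19:00 (add 6h to convert from UTC-6).
Imani in UTC: 08:30-13:00, 16:00-17:00 (add 4h to convert from UTC-4).
Kavya in UTC: 12:00-13:00, 13:30-18:30 (add 1h to convert from UTC-1).
Dana in UTC: 08:00-09:00, 11:00-12:00, 14:00-16:00 (add 2h to convert from UTC-2).
Quinn in UTC: 08:00-13:00, 14:30-15:00, 17:00-18:30 (add 2h to convert from UTC-2).
Sven in UTC: 08:30-10:00, 13:30-14:30, 16:30-18:00 (add 1h to convert from UTC-1).
Zane in UTC: 08:00-09:30, 10:00-11:00, 13:30-16:00 (add 4h to convert from UTC-4).
Leo ∩ Imani: 16:00-17:00.
Leo ∩ Imani ∩ Kavya: 16:00-17:00.
Leo ∩ Imani ∩ Kavya ∩ Dana: ∅.
Leo ∩ Imani ∩ Kavya ∩ Dana ∩ Quinn: ∅.
Leo ∩ Imani ∩ Kavya ∩ Dana ∩ Quinn ∩ Sven: ∅.
Leo ∩ Imani ∩ Kavya ∩ Dana ∩ Quinn ∩ Sven ∩ Zane: ∅.
There is no time when everyone is free.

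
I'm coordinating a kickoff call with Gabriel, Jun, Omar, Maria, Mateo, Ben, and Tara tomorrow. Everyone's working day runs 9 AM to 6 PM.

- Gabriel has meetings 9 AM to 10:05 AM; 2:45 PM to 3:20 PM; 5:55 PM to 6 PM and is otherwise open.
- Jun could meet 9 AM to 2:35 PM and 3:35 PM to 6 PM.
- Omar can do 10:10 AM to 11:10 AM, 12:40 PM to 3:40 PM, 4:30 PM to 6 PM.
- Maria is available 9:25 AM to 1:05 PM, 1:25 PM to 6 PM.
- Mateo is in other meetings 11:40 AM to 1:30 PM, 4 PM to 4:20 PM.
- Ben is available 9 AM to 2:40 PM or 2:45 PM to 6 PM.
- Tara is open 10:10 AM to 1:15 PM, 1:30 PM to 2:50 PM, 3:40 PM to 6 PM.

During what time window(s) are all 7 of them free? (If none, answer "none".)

10:10-11:10, 13:30-14:35, 16:30-17:55

Gabriel free: 10:05-14:45, 15:20-17:55 (invert busy blocks within the working day).
Jun free: 09:00-14:35, 15:35-18:00.
Omar free: 10:10-11:10, 12:40-15:40, 16:30-18:00.
Maria free: 09:25-13:05, 13:25-18:00.
Mateo free: 09:00-11:40, 13:30-16:00, 16:20-18:00 (invert busy blocks within the working day).
Ben free: 09:00-14:40, 14:45-18:00.
Tara free: 10:10-13:15, 13:30-14:50, 15:40-18:00.
Gabriel ∩ Jun: 10:05-14:35, 15:35-17:55.
Gabriel ∩ Jun ∩ Omar: 10:10-11:10, 12:40-14:35, 15:35-15:40, 16:30-17:55.
Gabriel ∩ Jun ∩ Omar ∩ Maria: 10:10-11:10, 12:40-13:05, 13:25-14:35, 15:35-15:40, 16:30-17:55.
Gabriel ∩ Jun ∩ Omar ∩ Maria ∩ Mateo: 10:10-11:10, 13:30-14:35, 15:35-15:40, 16:30-17:55.
Gabriel ∩ Jun ∩ Omar ∩ Maria ∩ Mateo ∩ Ben: 10:10-11:10, 13:30-14:35, 15:35-15:40, 16:30-17:55.
Gabriel ∩ Jun ∩ Omar ∩ Maria ∩ Mateo ∩ Ben ∩ Tara: 10:10-11:10, 13:30-14:35, 16:30-17:55.
So the common availability across everyone is 10:10-11:10, 13:30-14:35, 16:30-17:55.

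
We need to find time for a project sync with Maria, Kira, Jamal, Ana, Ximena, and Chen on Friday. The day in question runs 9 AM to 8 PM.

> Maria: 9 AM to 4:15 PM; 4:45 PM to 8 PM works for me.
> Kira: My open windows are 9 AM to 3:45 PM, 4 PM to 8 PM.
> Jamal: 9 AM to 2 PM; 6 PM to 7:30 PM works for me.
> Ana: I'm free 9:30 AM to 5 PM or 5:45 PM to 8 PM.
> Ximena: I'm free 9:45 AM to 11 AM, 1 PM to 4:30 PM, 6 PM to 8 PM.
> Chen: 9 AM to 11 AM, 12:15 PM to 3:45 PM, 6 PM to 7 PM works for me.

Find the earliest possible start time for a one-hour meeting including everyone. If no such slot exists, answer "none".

09:45

Maria ∩ Kira: 09:00-15:45, 16:00-16:15, 16:45-20:00.
Maria ∩ Kira ∩ Jamal: 09:00-14:00, 18:00-19:30.
Maria ∩ Kira ∩ Jamal ∩ Ana: 09:30-14:00, 18:00-19:30.
Maria ∩ Kira ∩ Jamal ∩ Ana ∩ Ximena: 09:45-11:00, 13:00-14:00, 18:00-19:30.
Maria ∩ Kira ∩ Jamal ∩ Ana ∩ Ximena ∩ Chen: 09:45-11:00, 13:00-14:00, 18:00-19:00.
The first common window of at least 60 minutes is 09:45-11:00, so the earliest start is 09:45.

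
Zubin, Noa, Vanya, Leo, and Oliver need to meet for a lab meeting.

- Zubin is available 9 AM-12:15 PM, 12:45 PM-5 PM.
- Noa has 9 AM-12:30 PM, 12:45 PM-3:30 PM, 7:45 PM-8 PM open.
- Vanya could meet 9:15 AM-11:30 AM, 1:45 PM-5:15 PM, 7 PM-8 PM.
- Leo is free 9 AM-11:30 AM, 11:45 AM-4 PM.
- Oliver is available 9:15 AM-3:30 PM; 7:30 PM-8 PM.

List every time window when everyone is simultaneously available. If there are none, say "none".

09:15-11:30, 13:45-15:30

Zubin ∩ Noa: 09:00-12:15, 12:45-15:30.
Zubin ∩ Noa ∩ Vanya: 09:15-11:30, 13:45-15:30.
Zubin ∩ Noa ∩ Vanya ∩ Leo: 09:15-11:30, 13:45-15:30.
Zubin ∩ Noa ∩ Vanya ∩ Leo ∩ Oliver: 09:15-11:30, 13:45-15:30.
So the common availability across everyone is 09:15-11:30, 13:45-15:30.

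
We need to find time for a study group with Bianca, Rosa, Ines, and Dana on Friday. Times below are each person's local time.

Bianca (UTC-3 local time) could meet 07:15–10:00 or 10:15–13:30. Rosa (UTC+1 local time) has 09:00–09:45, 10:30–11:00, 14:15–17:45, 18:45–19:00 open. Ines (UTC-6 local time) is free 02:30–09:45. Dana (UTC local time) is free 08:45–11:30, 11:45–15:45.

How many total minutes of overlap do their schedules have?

Bianca in UTC: 10:15-13:00, 13:15-16:30 (add 3h to convert from UTC-3).
Rosa in UTC: 08:00-08:45, 09:30-10:00, 13:15-16:45, 17:45-18:00 (subtract 1h to convert from UTC+1).
Ines in UTC: 08:30-15:45 (add 6h to convert from UTC-6).
Dana in UTC: 08:45-11:30, 11:45-15:45.
Bianca ∩ Rosa: 13:15-16:30.
Bianca ∩ Rosa ∩ Ines: 13:15-15:45.
Bianca ∩ Rosa ∩ Ines ∩ Dana: 13:15-15:45.
So the common availability across everyone is 13:15-15:45.
That's a single block of 150 minutes.

150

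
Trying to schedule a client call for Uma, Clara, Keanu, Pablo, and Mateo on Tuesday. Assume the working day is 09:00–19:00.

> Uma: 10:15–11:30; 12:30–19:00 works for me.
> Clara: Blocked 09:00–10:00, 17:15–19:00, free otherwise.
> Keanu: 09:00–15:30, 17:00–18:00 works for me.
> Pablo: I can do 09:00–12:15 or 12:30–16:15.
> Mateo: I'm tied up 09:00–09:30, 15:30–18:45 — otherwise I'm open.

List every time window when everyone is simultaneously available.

10:15-11:30, 12:30-15:30

Uma free: 10:15-11:30, 12:30-19:00.
Clara free: 10:00-17:15 (invert busy blocks within the working day).
Keanu free: 09:00-15:30, 17:00-18:00.
Pablo free: 09:00-12:15, 12:30-16:15.
Mateo free: 09:30-15:30, 18:45-19:00 (invert busy blocks within the working day).
Uma ∩ Clara: 10:15-11:30, 12:30-17:15.
Uma ∩ Clara ∩ Keanu: 10:15-11:30, 12:30-15:30, 17:00-17:15.
Uma ∩ Clara ∩ Keanu ∩ Pablo: 10:15-11:30, 12:30-15:30.
Uma ∩ Clara ∩ Keanu ∩ Pablo ∩ Mateo: 10:15-11:30, 12:30-15:30.
Those are the intersection windows.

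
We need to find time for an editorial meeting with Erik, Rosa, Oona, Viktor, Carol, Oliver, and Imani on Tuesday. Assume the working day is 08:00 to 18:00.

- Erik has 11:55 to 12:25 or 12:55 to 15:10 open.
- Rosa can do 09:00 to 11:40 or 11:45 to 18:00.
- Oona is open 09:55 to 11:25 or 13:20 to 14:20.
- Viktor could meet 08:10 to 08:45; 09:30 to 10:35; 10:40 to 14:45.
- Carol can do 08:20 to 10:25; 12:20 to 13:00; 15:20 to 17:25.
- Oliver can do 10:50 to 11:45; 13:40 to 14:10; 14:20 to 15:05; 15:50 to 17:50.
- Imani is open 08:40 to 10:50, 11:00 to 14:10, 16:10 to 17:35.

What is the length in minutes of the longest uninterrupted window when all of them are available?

0

Erik ∩ Rosa: 11:55-12:25, 12:55-15:10.
Erik ∩ Rosa ∩ Oona: 13:20-14:20.
Erik ∩ Rosa ∩ Oona ∩ Viktor: 13:20-14:20.
Erik ∩ Rosa ∩ Oona ∩ Viktor ∩ Carol: ∅.
Erik ∩ Rosa ∩ Oona ∩ Viktor ∩ Carol ∩ Oliver: ∅.
Erik ∩ Rosa ∩ Oona ∩ Viktor ∩ Carol ∩ Oliver ∩ Imani: ∅.
There is no time when everyone is free.
No common window exists, so the longest block is 0 minutes.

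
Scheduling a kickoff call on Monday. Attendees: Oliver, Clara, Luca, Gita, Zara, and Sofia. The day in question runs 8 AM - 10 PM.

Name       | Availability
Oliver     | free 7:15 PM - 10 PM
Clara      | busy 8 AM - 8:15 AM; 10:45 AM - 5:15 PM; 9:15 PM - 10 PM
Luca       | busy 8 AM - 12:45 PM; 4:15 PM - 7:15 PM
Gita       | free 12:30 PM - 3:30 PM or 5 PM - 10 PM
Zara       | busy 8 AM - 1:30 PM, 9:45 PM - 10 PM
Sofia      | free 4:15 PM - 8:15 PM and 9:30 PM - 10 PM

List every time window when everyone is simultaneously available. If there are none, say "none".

19:15-20:15

Oliver free: 19:15-22:00.
Clara free: 08:15-10:45, 17:15-21:15 (invert busy blocks within the working day).
Luca free: 12:45-16:15, 19:15-22:00 (invert busy blocks within the working day).
Gita free: 12:30-15:30, 17:00-22:00.
Zara free: 13:30-21:45 (invert busy blocks within the working day).
Sofia free: 16:15-20:15, 21:30-22:00.
Oliver ∩ Clara: 19:15-21:15.
Oliver ∩ Clara ∩ Luca: 19:15-21:15.
Oliver ∩ Clara ∩ Luca ∩ Gita: 19:15-21:15.
Oliver ∩ Clara ∩ Luca ∩ Gita ∩ Zara: 19:15-21:15.
Oliver ∩ Clara ∩ Luca ∩ Gita ∩ Zara ∩ Sofia: 19:15-20:15.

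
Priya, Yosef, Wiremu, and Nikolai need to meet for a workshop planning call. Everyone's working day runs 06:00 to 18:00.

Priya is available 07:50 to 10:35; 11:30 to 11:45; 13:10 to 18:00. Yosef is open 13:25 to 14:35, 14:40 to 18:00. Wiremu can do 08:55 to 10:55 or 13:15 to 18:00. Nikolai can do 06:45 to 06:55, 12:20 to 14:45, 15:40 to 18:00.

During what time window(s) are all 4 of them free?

13:25-14:35, 14:40-14:45, 15:40-18:00

Priya ∩ Yosef: 13:25-14:35, 14:40-18:00.
Priya ∩ Yosef ∩ Wiremu: 13:25-14:35, 14:40-18:00.
Priya ∩ Yosef ∩ Wiremu ∩ Nikolai: 13:25-14:35, 14:40-14:45, 15:40-18:00.
So the common availability across everyone is 13:25-14:35, 14:40-14:45, 15:40-18:00.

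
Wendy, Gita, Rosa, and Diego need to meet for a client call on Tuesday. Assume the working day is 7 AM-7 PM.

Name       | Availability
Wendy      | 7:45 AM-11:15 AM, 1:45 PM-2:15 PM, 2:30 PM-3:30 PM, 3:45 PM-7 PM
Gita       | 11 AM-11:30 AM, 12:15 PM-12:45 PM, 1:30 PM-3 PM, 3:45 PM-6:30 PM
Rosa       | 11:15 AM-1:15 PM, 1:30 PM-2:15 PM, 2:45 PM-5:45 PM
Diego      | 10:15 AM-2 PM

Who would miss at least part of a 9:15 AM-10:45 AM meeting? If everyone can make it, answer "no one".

Wendy: free for 09:15-10:45. Gita: not fully free for 09:15-10:45. Rosa: not fully free for 09:15-10:45. Diego: not fully free for 09:15-10:45.

Diego, Gita, Rosa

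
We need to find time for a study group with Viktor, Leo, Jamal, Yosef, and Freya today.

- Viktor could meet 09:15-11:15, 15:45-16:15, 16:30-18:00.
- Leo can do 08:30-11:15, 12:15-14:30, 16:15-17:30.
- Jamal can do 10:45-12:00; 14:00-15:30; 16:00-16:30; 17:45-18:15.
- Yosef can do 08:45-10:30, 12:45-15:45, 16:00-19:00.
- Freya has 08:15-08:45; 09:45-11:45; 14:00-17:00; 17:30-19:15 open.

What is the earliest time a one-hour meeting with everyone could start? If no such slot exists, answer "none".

none

Viktor ∩ Leo: 09:15-11:15, 16:30-17:30.
Viktor ∩ Leo ∩ Jamal: 10:45-11:15.
Viktor ∩ Leo ∩ Jamal ∩ Yosef: ∅.
Viktor ∩ Leo ∩ Jamal ∩ Yosef ∩ Freya: ∅.
There is no time when everyone is free.
No common window is at least 60 minutes long.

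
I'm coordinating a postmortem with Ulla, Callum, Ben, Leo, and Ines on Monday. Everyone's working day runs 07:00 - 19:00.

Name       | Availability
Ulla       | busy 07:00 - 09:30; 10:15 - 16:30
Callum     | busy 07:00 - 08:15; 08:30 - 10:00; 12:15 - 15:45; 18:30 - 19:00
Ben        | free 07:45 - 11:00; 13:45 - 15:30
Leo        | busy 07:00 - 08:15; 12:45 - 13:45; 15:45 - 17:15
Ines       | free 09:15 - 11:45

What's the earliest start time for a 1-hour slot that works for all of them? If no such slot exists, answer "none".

Ulla free: 09:30-10:15, 16:30-19:00 (invert busy blocks within the working day).
Callum free: 08:15-08:30, 10:00-12:15, 15:45-18:30 (invert busy blocks within the working day).
Ben free: 07:45-11:00, 13:45-15:30.
Leo free: 08:15-12:45, 13:45-15:45, 17:15-19:00 (invert busy blocks within the working day).
Ines free: 09:15-11:45.
Ulla ∩ Callum: 10:00-10:15, 16:30-18:30.
Ulla ∩ Callum ∩ Ben: 10:00-10:15.
Ulla ∩ Callum ∩ Ben ∩ Leo: 10:00-10:15.
Ulla ∩ Callum ∩ Ben ∩ Leo ∩ Ines: 10:00-10:15.
So the common availability across everyone is 10:00-10:15.
No common window is at least 60 minutes long.

none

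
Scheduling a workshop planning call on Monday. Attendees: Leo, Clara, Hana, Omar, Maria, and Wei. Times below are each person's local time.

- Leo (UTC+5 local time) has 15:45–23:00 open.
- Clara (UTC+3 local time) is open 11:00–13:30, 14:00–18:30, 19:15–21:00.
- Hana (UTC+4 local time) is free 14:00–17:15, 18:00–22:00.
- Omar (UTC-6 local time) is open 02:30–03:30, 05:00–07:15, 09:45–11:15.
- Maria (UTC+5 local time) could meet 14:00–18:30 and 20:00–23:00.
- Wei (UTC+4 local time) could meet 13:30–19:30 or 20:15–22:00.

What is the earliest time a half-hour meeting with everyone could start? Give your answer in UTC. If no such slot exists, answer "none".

Leo in UTC: 10:45-18:00 (subtract 5h to convert from UTC+5).
Clara in UTC: 08:00-10:30, 11:00-15:30, 16:15-18:00 (subtract 3h to convert from UTC+3).
Hana in UTC: 10:00-13:15, 14:00-18:00 (subtract 4h to convert from UTC+4).
Omar in UTC: 08:30-09:30, 11:00-13:15, 15:45-17:15 (add 6h to convert from UTC-6).
Maria in UTC: 09:00-13:30, 15:00-18:00 (subtract 5h to convert from UTC+5).
Wei in UTC: 09:30-15:30, 16:15-18:00 (subtract 4h to convert from UTC+4).
Leo ∩ Clara: 11:00-15:30, 16:15-18:00.
Leo ∩ Clara ∩ Hana: 11:00-13:15, 14:00-15:30, 16:15-18:00.
Leo ∩ Clara ∩ Hana ∩ Omar: 11:00-13:15, 16:15-17:15.
Leo ∩ Clara ∩ Hana ∩ Omar ∩ Maria: 11:00-13:15, 16:15-17:15.
Leo ∩ Clara ∩ Hana ∩ Omar ∩ Maria ∩ Wei: 11:00-13:15, 16:15-17:15.
Those are the intersection windows.
The first common window of at least 30 minutes is 11:00-13:15, so the earliest start is 11:00.

11:00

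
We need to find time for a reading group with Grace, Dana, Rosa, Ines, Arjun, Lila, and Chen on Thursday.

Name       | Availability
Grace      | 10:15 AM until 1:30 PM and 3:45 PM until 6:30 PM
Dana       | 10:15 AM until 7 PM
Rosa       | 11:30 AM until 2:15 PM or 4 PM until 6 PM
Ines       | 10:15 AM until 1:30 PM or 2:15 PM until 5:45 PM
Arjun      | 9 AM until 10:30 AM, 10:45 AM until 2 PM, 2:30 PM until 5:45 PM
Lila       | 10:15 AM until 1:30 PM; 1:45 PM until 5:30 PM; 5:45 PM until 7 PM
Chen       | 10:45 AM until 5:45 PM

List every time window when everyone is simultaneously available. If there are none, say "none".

Grace ∩ Dana: 10:15-13:30, 15:45-18:30.
Grace ∩ Dana ∩ Rosa: 11:30-13:30, 16:00-18:00.
Grace ∩ Dana ∩ Rosa ∩ Ines: 11:30-13:30, 16:00-17:45.
Grace ∩ Dana ∩ Rosa ∩ Ines ∩ Arjun: 11:30-13:30, 16:00-17:45.
Grace ∩ Dana ∩ Rosa ∩ Ines ∩ Arjun ∩ Lila: 11:30-13:30, 16:00-17:30.
Grace ∩ Dana ∩ Rosa ∩ Ines ∩ Arjun ∩ Lila ∩ Chen: 11:30-13:30, 16:00-17:30.
So the common availability across everyone is 11:30-13:30, 16:00-17:30.

11:30-13:30, 16:00-17:30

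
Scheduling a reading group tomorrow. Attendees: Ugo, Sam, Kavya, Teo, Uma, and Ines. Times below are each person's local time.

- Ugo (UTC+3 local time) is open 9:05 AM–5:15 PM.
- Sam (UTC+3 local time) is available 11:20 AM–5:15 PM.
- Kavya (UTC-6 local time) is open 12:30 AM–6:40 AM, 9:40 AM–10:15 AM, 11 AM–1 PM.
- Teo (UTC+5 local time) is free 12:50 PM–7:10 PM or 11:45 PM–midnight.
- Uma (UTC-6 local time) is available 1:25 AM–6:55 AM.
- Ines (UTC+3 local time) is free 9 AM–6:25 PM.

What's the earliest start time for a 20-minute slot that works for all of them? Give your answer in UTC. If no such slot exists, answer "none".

Ugo in UTC: 06:05-14:15 (subtract 3h to convert from UTC+3).
Sam in UTC: 08:20-14:15 (subtract 3h to convert from UTC+3).
Kavya in UTC: 06:30-12:40, 15:40-16:15, 17:00-19:00 (add 6h to convert from UTC-6).
Teo in UTC: 07:50-14:10, 18:45-19:00 (subtract 5h to convert from UTC+5).
Uma in UTC: 07:25-12:55 (add 6h to convert from UTC-6).
Ines in UTC: 06:00-15:25 (subtract 3h to convert from UTC+3).
Ugo ∩ Sam: 08:20-14:15.
Ugo ∩ Sam ∩ Kavya: 08:20-12:40.
Ugo ∩ Sam ∩ Kavya ∩ Teo: 08:20-12:40.
Ugo ∩ Sam ∩ Kavya ∩ Teo ∩ Uma: 08:20-12:40.
Ugo ∩ Sam ∩ Kavya ∩ Teo ∩ Uma ∩ Ines: 08:20-12:40.
The first common window of at least 20 minutes is 08:20-12:40, so the earliest start is 08:20.

08:20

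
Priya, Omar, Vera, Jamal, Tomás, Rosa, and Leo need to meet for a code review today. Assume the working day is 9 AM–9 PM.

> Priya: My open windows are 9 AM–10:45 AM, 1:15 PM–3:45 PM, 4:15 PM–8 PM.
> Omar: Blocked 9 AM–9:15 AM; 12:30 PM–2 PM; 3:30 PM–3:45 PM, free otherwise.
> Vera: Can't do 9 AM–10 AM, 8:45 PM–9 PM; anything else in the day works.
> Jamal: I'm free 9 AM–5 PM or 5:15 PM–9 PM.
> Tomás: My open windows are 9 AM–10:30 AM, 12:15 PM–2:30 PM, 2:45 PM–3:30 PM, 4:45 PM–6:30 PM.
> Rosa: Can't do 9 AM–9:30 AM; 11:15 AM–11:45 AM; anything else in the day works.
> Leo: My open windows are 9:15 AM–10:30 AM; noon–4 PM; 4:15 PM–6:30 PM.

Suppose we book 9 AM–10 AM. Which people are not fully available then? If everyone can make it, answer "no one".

Leo, Omar, Rosa, Vera

Priya free: 09:00-10:45, 13:15-15:45, 16:15-20:00.
Omar free: 09:15-12:30, 14:00-15:30, 15:45-21:00 (invert busy blocks within the working day).
Vera free: 10:00-20:45 (invert busy blocks within the working day).
Jamal free: 09:00-17:00, 17:15-21:00.
Tomás free: 09:00-10:30, 12:15-14:30, 14:45-15:30, 16:45-18:30.
Rosa free: 09:30-11:15, 11:45-21:00 (invert busy blocks within the working day).
Leo free: 09:15-10:30, 12:00-16:00, 16:15-18:30.
Priya: free for 09:00-10:00. Omar: not fully free for 09:00-10:00. Vera: not fully free for 09:00-10:00. Jamal: free for 09:00-10:00. Tomás: free for 09:00-10:00. Rosa: not fully free for 09:00-10:00. Leo: not fully free for 09:00-10:00.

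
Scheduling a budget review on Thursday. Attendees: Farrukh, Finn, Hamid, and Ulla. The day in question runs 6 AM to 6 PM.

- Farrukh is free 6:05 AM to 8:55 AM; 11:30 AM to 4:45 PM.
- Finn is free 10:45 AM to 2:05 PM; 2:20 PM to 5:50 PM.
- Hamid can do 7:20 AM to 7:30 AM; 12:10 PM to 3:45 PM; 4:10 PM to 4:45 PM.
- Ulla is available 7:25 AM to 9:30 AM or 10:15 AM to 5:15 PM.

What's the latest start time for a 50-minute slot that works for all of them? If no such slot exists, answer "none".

14:55

Farrukh ∩ Finn: 11:30-14:05, 14:20-16:45.
Farrukh ∩ Finn ∩ Hamid: 12:10-14:05, 14:20-15:45, 16:10-16:45.
Farrukh ∩ Finn ∩ Hamid ∩ Ulla: 12:10-14:05, 14:20-15:45, 16:10-16:45.
Those are the intersection windows.
The last common window of at least 50 minutes is 14:20-15:45; a 50-minute meeting can start as late as 14:55 and still end by 15:45.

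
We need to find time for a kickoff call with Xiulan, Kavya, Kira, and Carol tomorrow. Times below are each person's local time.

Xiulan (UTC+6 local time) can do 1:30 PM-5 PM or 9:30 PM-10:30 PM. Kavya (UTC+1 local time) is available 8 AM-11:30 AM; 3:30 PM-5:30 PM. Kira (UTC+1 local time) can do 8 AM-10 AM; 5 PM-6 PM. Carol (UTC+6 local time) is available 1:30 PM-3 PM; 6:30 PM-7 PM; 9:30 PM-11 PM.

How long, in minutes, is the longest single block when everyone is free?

90

Xiulan in UTC: 07:30-11:00, 15:30-16:30 (subtract 6h to convert from UTC+6).
Kavya in UTC: 07:00-10:30, 14:30-16:30 (subtract 1h to convert from UTC+1).
Kira in UTC: 07:00-09:00, 16:00-17:00 (subtract 1h to convert from UTC+1).
Carol in UTC: 07:30-09:00, 12:30-13:00, 15:30-17:00 (subtract 6h to convert from UTC+6).
Xiulan ∩ Kavya: 07:30-10:30, 15:30-16:30.
Xiulan ∩ Kavya ∩ Kira: 07:30-09:00, 16:00-16:30.
Xiulan ∩ Kavya ∩ Kira ∩ Carol: 07:30-09:00, 16:00-16:30.
So the common availability across everyone is 07:30-09:00, 16:00-16:30.
The longest is 07:30-09:00 at 90 minutes.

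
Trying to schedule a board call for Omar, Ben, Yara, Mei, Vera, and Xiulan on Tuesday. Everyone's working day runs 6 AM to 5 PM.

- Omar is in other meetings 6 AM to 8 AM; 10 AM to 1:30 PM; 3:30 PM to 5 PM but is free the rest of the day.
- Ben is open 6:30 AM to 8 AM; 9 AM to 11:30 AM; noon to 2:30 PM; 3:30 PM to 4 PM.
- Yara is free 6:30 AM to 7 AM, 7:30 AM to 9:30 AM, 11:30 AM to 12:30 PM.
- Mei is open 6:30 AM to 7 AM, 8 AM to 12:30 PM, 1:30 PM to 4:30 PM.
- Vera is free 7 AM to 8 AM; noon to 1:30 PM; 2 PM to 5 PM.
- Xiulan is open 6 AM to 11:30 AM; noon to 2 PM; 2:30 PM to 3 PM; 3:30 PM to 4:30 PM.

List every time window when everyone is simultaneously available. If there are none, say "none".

Omar free: 08:00-10:00, 13:30-15:30 (invert busy blocks within the working day).
Ben free: 06:30-08:00, 09:00-11:30, 12:00-14:30, 15:30-16:00.
Yara free: 06:30-07:00, 07:30-09:30, 11:30-12:30.
Mei free: 06:30-07:00, 08:00-12:30, 13:30-16:30.
Vera free: 07:00-08:00, 12:00-13:30, 14:00-17:00.
Xiulan free: 06:00-11:30, 12:00-14:00, 14:30-15:00, 15:30-16:30.
Omar ∩ Ben: 09:00-10:00, 13:30-14:30.
Omar ∩ Ben ∩ Yara: 09:00-09:30.
Omar ∩ Ben ∩ Yara ∩ Mei: 09:00-09:30.
Omar ∩ Ben ∩ Yara ∩ Mei ∩ Vera: ∅.
Omar ∩ Ben ∩ Yara ∩ Mei ∩ Vera ∩ Xiulan: ∅.
There is no time when everyone is free.

none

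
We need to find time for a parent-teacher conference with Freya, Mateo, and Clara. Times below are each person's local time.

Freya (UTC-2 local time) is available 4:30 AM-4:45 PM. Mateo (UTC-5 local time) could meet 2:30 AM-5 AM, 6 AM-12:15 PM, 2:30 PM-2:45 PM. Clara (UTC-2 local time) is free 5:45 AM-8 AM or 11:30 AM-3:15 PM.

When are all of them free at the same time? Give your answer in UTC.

07:45-10:00, 13:30-17:15

Freya in UTC: 06:30-18:45 (add 2h to convert from UTC-2).
Mateo in UTC: 07:30-10:00, 11:00-17:15, 19:30-19:45 (add 5h to convert from UTC-5).
Clara in UTC: 07:45-10:00, 13:30-17:15 (add 2h to convert from UTC-2).
Freya ∩ Mateo: 07:30-10:00, 11:00-17:15.
Freya ∩ Mateo ∩ Clara: 07:45-10:00, 13:30-17:15.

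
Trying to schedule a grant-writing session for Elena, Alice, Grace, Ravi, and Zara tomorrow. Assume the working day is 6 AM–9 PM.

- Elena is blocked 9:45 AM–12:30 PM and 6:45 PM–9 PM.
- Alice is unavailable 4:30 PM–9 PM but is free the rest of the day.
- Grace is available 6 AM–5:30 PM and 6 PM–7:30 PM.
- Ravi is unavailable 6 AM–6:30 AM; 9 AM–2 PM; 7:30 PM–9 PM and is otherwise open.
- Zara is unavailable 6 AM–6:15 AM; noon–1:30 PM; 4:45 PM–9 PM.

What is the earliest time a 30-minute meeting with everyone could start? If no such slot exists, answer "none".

Elena free: 06:00-09:45, 12:30-18:45 (invert busy blocks within the working day).
Alice free: 06:00-16:30 (invert busy blocks within the working day).
Grace free: 06:00-17:30, 18:00-19:30.
Ravi free: 06:30-09:00, 14:00-19:30 (invert busy blocks within the working day).
Zara free: 06:15-12:00, 13:30-16:45 (invert busy blocks within the working day).
Elena ∩ Alice: 06:00-09:45, 12:30-16:30.
Elena ∩ Alice ∩ Grace: 06:00-09:45, 12:30-16:30.
Elena ∩ Alice ∩ Grace ∩ Ravi: 06:30-09:00, 14:00-16:30.
Elena ∩ Alice ∩ Grace ∩ Ravi ∩ Zara: 06:30-09:00, 14:00-16:30.
So the common availability across everyone is 06:30-09:00, 14:00-16:30.
The first common window of at least 30 minutes is 06:30-09:00, so the earliest start is 06:30.

06:30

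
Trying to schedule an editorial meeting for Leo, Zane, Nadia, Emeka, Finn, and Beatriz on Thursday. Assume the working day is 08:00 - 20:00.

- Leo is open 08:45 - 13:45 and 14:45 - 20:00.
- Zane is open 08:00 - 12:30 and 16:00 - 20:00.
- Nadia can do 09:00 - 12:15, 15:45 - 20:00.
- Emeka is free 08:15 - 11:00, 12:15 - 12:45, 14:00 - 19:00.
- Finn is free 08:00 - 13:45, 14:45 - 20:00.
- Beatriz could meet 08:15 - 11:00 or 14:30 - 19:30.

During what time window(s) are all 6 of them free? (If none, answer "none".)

Leo ∩ Zane: 08:45-12:30, 16:00-20:00.
Leo ∩ Zane ∩ Nadia: 09:00-12:15, 16:00-20:00.
Leo ∩ Zane ∩ Nadia ∩ Emeka: 09:00-11:00, 16:00-19:00.
Leo ∩ Zane ∩ Nadia ∩ Emeka ∩ Finn: 09:00-11:00, 16:00-19:00.
Leo ∩ Zane ∩ Nadia ∩ Emeka ∩ Finn ∩ Beatriz: 09:00-11:00, 16:00-19:00.
Those are the intersection windows.

09:00-11:00, 16:00-19:00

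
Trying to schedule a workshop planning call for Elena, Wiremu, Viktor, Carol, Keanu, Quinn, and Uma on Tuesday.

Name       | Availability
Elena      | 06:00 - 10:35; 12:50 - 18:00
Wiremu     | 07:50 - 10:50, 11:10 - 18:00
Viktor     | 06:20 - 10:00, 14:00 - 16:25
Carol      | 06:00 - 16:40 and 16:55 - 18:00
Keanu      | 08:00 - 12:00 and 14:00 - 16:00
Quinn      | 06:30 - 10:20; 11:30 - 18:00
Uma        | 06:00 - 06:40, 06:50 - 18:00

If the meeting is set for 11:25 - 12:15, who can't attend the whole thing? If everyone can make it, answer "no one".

Elena, Keanu, Quinn, Viktor

Elena: not fully free for 11:25-12:15. Wiremu: free for 11:25-12:15. Viktor: not fully free for 11:25-12:15. Carol: free for 11:25-12:15. Keanu: not fully free for 11:25-12:15. Quinn: not fully free for 11:25-12:15. Uma: free for 11:25-12:15.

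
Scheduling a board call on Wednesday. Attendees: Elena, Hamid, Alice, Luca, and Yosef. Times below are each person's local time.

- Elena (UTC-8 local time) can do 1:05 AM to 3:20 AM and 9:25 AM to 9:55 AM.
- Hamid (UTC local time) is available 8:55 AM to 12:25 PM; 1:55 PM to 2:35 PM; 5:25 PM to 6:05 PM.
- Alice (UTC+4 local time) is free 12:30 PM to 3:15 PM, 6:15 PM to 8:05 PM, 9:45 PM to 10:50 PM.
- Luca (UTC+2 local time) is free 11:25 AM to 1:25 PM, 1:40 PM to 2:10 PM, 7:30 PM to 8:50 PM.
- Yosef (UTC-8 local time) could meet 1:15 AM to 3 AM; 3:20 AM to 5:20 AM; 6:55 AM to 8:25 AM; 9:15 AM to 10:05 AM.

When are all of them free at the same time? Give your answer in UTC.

09:25-11:00, 17:45-17:55

Elena in UTC: 09:05-11:20, 17:25-17:55 (add 8h to convert from UTC-8).
Hamid in UTC: 08:55-12:25, 13:55-14:35, 17:25-18:05.
Alice in UTC: 08:30-11:15, 14:15-16:05, 17:45-18:50 (subtract 4h to convert from UTC+4).
Luca in UTC: 09:25-11:25, 11:40-12:10, 17:30-18:50 (subtract 2h to convert from UTC+2).
Yosef in UTC: 09:15-11:00, 11:20-13:20, 14:55-16:25, 17:15-18:05 (add 8h to convert from UTC-8).
Elena ∩ Hamid: 09:05-11:20, 17:25-17:55.
Elena ∩ Hamid ∩ Alice: 09:05-11:15, 17:45-17:55.
Elena ∩ Hamid ∩ Alice ∩ Luca: 09:25-11:15, 17:45-17:55.
Elena ∩ Hamid ∩ Alice ∩ Luca ∩ Yosef: 09:25-11:00, 17:45-17:55.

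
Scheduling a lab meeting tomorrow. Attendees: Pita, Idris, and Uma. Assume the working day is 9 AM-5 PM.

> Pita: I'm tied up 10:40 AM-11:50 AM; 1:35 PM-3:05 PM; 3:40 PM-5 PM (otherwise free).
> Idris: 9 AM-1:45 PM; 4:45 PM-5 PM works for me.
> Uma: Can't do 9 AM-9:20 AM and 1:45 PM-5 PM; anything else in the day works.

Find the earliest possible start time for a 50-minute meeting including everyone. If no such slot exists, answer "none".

09:20

Pita free: 09:00-10:40, 11:50-13:35, 15:05-15:40 (invert busy blocks within the working day).
Idris free: 09:00-13:45, 16:45-17:00.
Uma free: 09:20-13:45 (invert busy blocks within the working day).
Pita ∩ Idris: 09:00-10:40, 11:50-13:35.
Pita ∩ Idris ∩ Uma: 09:20-10:40, 11:50-13:35.
The first common window of at least 50 minutes is 09:20-10:40, so the earliest start is 09:20.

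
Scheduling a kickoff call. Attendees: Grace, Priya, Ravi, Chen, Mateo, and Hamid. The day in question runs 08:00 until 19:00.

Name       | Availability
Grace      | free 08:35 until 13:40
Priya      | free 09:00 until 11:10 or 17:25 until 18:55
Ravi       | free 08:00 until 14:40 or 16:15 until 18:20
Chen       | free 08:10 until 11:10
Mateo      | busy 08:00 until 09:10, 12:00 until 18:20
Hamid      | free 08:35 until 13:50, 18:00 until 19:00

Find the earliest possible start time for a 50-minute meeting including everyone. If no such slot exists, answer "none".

09:10

Grace free: 08:35-13:40.
Priya free: 09:00-11:10, 17:25-18:55.
Ravi free: 08:00-14:40, 16:15-18:20.
Chen free: 08:10-11:10.
Mateo free: 09:10-12:00, 18:20-19:00 (invert busy blocks within the working day).
Hamid free: 08:35-13:50, 18:00-19:00.
Grace ∩ Priya: 09:00-11:10.
Grace ∩ Priya ∩ Ravi: 09:00-11:10.
Grace ∩ Priya ∩ Ravi ∩ Chen: 09:00-11:10.
Grace ∩ Priya ∩ Ravi ∩ Chen ∩ Mateo: 09:10-11:10.
Grace ∩ Priya ∩ Ravi ∩ Chen ∩ Mateo ∩ Hamid: 09:10-11:10.
The first common window of at least 50 minutes is 09:10-11:10, so the earliest start is 09:10.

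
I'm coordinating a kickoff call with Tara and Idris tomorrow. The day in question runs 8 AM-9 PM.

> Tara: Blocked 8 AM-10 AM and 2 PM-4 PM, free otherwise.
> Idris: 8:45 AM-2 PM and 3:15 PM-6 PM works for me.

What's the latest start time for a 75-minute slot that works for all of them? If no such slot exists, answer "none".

16:45

Tara free: 10:00-14:00, 16:00-21:00 (invert busy blocks within the working day).
Idris free: 08:45-14:00, 15:15-18:00.
Tara ∩ Idris: 10:00-14:00, 16:00-18:00.
The last common window of at least 75 minutes is 16:00-18:00; a 75-minute meeting can start as late as 16:45 and still end by 18:00.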